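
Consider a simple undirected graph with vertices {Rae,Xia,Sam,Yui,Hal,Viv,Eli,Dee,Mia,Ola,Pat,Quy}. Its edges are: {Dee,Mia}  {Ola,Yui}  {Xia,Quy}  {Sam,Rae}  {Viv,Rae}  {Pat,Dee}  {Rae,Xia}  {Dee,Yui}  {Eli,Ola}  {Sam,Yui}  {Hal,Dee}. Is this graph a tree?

The graph has 12 vertices and 11 edges.
Connected and |E| = |V| - 1, which characterizes a tree.

Yes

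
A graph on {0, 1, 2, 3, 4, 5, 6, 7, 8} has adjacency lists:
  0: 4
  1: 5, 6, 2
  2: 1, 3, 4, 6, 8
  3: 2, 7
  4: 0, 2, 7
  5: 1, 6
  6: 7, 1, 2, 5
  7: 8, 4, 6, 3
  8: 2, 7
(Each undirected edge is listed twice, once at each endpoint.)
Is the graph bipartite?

No

The cycle 6-1-2-6 has length 3, which is odd, so the graph is not bipartite.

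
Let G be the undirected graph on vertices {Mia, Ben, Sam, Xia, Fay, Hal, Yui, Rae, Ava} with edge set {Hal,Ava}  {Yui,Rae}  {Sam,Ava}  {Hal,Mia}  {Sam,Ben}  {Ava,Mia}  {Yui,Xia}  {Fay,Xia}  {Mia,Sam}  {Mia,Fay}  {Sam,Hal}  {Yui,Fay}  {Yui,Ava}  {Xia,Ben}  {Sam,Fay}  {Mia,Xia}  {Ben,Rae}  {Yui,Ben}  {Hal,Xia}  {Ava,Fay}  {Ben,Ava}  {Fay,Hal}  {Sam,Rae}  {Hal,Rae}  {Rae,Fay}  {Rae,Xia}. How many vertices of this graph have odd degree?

4

Degrees: Mia:5, Ben:5, Sam:6, Xia:6, Fay:7, Hal:6, Yui:5, Rae:6, Ava:6
Odd-degree vertices: Mia, Ben, Fay, Yui.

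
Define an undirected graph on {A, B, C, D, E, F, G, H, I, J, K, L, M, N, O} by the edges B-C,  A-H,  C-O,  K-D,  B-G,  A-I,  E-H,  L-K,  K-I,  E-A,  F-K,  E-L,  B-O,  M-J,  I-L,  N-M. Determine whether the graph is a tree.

|V| = 15, |E| = 16.
It is not connected, so it is not a tree.

No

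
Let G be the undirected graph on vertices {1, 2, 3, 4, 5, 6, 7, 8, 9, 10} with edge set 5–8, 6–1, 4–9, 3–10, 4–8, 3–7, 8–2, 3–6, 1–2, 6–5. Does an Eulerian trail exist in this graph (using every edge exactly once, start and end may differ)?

Degrees: 1:2, 2:2, 3:3, 4:2, 5:2, 6:3, 7:1, 8:3, 9:1, 10:1
Odd-degree vertices: 3, 6, 7, 8, 9, 10 (6 total).
An Eulerian trail requires 0 or 2 odd-degree vertices; here there are 6.

No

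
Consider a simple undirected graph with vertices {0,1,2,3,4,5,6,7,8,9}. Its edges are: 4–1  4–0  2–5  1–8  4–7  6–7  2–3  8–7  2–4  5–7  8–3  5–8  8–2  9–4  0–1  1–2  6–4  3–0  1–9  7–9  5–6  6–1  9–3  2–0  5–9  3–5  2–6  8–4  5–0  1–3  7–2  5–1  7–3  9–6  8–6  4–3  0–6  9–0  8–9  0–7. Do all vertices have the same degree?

Yes

Degrees: 0:8, 1:8, 2:8, 3:8, 4:8, 5:8, 6:8, 7:8, 8:8, 9:8
Every vertex has degree 8, so the graph is 8-regular.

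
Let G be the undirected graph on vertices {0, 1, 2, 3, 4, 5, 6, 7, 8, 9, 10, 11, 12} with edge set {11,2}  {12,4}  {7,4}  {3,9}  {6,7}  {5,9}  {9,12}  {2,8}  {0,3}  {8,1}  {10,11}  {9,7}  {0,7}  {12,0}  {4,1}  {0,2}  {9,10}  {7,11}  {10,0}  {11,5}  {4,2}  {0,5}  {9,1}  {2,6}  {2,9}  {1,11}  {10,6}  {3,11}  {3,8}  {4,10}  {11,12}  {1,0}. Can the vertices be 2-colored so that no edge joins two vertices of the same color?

Yes

Color {1, 2, 3, 5, 7, 10, 12} black and {0, 4, 6, 8, 9, 11} white. No edge joins two same-colored vertices, so the graph is bipartite.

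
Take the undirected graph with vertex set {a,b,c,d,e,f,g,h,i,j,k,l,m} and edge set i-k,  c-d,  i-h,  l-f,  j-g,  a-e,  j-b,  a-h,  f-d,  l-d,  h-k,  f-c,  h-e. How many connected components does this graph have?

4

Component: {m}
Component: {b, g, j}
Component: {c, d, f, l}
Component: {a, e, h, i, k}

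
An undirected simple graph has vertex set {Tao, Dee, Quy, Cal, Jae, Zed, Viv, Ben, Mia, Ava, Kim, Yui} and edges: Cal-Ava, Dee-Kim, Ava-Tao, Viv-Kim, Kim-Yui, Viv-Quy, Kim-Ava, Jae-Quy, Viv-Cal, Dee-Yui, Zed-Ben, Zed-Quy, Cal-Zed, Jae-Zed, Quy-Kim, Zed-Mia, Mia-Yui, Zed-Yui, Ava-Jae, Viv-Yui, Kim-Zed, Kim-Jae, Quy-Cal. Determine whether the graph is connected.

Yes

A breadth-first search from Tao visits Tao, Ava, Kim, Jae, Cal, Zed, Yui, Dee, Viv, Quy, Ben, Mia — all 12 vertices — so the graph is connected.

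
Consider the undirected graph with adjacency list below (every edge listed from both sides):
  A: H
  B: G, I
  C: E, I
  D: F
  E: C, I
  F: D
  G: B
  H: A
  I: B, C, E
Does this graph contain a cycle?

The graph has 9 vertices, 7 edges, and 3 connected components.
Since 7 > 9 - 3, a cycle must exist; for instance I-C-E-I.

Yes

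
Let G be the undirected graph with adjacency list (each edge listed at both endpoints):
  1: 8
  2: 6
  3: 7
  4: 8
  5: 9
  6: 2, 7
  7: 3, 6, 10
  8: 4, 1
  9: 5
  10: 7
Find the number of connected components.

3

Component: {5, 9}
Component: {1, 4, 8}
Component: {2, 3, 6, 7, 10}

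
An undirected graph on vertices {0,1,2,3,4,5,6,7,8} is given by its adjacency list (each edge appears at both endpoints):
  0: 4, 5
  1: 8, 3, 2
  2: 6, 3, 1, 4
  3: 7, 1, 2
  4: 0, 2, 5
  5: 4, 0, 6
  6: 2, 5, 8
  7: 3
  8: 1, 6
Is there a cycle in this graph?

Yes

|V| = 9, |E| = 12, number of components = 1.
Since 12 > 9 - 1, a cycle must exist; for instance 2-1-3-2.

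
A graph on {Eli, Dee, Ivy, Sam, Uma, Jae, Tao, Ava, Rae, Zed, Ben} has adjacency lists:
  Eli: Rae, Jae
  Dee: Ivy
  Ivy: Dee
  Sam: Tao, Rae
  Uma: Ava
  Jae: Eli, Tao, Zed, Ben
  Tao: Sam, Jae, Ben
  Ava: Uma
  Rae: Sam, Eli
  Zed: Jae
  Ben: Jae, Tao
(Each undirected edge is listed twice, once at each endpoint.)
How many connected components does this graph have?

Component: {Dee, Ivy}
Component: {Uma, Ava}
Component: {Eli, Sam, Jae, Tao, Rae, Zed, Ben}

3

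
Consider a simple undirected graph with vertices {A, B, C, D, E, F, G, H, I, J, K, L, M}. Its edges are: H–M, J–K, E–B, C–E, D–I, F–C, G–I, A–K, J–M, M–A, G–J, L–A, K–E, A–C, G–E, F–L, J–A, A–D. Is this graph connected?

Starting from A and exploring outward reaches every vertex (A, M, C, L, K, D, J, H, F, E, I, G, B); the graph is connected.

Yes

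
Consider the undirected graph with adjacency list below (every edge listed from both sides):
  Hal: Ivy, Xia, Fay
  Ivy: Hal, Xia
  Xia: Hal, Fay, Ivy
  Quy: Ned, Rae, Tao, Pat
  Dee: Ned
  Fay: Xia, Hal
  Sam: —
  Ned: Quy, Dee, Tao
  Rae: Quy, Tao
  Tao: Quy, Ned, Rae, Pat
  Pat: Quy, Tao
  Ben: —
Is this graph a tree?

The graph has 12 vertices and 13 edges.
It splits into 4 components, so it cannot be a tree.

No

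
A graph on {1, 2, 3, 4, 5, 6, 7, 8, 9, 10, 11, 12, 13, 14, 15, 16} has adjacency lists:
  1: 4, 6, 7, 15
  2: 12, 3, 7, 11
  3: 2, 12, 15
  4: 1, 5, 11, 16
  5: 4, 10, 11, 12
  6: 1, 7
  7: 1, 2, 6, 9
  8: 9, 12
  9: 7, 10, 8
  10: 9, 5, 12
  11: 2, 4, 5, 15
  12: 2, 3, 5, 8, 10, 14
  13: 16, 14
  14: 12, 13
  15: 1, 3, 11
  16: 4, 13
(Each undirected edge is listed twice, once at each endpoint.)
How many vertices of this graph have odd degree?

4

Degrees: 1:4, 2:4, 3:3, 4:4, 5:4, 6:2, 7:4, 8:2, 9:3, 10:3, 11:4, 12:6, 13:2, 14:2, 15:3, 16:2
Odd-degree vertices: 3, 9, 10, 15.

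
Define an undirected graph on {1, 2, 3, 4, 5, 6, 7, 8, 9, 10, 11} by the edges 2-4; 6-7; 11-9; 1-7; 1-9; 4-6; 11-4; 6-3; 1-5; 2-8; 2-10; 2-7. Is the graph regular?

Degrees: 1:3, 2:4, 3:1, 4:3, 5:1, 6:3, 7:3, 8:1, 9:2, 10:1, 11:2
Vertex 3 has degree 1 while 2 has degree 4, so the graph is not regular.

No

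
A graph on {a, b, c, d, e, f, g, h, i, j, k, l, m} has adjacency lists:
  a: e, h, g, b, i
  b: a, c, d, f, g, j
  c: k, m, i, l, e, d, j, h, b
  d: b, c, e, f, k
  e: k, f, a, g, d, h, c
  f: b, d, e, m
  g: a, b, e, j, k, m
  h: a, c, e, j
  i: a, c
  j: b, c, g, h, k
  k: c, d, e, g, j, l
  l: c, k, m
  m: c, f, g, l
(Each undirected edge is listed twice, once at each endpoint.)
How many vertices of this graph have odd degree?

Degrees: a:5, b:6, c:9, d:5, e:7, f:4, g:6, h:4, i:2, j:5, k:6, l:3, m:4
Odd-degree vertices: a, c, d, e, j, l.

6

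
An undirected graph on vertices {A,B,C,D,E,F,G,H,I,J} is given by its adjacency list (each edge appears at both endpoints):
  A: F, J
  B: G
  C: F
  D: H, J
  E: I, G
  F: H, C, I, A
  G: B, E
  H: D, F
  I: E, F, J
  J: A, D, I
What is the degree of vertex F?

Neighbors of F: A, C, H, I.

4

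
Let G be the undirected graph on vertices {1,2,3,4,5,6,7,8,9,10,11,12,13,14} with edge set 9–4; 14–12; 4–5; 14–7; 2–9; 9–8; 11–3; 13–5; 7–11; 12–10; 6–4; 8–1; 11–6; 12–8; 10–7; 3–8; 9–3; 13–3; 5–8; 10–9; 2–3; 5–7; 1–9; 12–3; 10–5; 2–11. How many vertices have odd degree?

Degrees: 1:2, 2:3, 3:6, 4:3, 5:5, 6:2, 7:4, 8:5, 9:6, 10:4, 11:4, 12:4, 13:2, 14:2
Odd-degree vertices: 2, 4, 5, 8.

4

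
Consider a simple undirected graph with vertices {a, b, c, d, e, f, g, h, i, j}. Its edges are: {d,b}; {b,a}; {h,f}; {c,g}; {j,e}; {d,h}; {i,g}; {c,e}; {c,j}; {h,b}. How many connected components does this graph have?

Component: {a, b, d, f, h}
Component: {c, e, g, i, j}

2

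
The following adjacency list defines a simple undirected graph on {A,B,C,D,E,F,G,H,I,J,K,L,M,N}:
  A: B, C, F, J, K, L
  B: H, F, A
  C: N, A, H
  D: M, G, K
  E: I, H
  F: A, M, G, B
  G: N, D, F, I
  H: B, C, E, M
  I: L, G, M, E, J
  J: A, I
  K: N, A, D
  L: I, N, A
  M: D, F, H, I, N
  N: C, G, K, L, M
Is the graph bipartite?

The cycle A-F-B-A has length 3, which is odd, so the graph is not bipartite.

No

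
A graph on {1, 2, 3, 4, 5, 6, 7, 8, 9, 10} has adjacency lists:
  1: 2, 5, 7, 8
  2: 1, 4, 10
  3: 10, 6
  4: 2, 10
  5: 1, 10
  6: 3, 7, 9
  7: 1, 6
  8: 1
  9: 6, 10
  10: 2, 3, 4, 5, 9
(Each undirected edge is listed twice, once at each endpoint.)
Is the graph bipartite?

The cycle 4-2-10-4 has length 3, which is odd, so the graph is not bipartite.

No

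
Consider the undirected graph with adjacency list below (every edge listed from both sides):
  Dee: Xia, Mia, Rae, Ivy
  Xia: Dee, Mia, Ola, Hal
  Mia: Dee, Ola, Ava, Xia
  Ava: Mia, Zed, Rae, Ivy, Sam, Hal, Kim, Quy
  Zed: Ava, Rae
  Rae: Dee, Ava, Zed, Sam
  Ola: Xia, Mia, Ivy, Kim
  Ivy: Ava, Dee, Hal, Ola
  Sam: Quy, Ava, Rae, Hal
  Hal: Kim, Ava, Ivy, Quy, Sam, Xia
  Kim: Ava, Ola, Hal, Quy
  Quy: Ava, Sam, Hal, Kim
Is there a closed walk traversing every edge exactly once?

Yes

Degrees: Dee:4, Xia:4, Mia:4, Ava:8, Zed:2, Rae:4, Ola:4, Ivy:4, Sam:4, Hal:6, Kim:4, Quy:4
Every vertex has even degree and the edges form a single connected piece, so an Eulerian circuit exists.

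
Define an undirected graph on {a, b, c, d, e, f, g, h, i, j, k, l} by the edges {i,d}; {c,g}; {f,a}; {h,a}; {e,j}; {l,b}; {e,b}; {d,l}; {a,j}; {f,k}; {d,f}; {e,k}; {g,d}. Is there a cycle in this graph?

Yes

|V| = 12, |E| = 13, number of components = 1.
Since 13 > 12 - 1, a cycle must exist; for instance f-k-e-b-l-d-f.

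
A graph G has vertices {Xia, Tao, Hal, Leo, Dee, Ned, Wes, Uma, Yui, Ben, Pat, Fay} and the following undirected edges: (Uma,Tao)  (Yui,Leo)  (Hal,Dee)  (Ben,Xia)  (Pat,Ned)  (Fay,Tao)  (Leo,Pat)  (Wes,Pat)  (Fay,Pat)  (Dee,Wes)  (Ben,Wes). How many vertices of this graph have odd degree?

6

Degrees: Xia:1, Tao:2, Hal:1, Leo:2, Dee:2, Ned:1, Wes:3, Uma:1, Yui:1, Ben:2, Pat:4, Fay:2
Odd-degree vertices: Xia, Hal, Ned, Wes, Uma, Yui.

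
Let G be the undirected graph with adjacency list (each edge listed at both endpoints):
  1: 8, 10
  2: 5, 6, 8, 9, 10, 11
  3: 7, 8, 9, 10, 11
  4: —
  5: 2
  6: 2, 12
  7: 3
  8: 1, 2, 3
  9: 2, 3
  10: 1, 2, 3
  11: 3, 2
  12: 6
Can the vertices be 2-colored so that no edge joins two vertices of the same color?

A valid 2-coloring puts {4, 5, 6, 7, 8, 9, 10, 11} on one side and {1, 2, 3, 12} on the other; every edge crosses between the two sides.

Yes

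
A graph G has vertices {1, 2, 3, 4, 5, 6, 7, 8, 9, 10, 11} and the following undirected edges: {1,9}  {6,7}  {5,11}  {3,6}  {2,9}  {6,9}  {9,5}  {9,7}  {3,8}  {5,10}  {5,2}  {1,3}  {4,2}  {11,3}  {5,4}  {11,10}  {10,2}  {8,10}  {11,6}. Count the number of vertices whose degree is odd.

Degrees: 1:2, 2:4, 3:4, 4:2, 5:5, 6:4, 7:2, 8:2, 9:5, 10:4, 11:4
Odd-degree vertices: 5, 9.

2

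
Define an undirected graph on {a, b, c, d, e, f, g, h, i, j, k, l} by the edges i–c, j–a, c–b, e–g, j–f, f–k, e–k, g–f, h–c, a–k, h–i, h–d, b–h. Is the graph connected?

Component: {l}
Component: {b, c, d, h, i}
Component: {a, e, f, g, j, k}
There are 3 separate components, so the graph is not connected.

No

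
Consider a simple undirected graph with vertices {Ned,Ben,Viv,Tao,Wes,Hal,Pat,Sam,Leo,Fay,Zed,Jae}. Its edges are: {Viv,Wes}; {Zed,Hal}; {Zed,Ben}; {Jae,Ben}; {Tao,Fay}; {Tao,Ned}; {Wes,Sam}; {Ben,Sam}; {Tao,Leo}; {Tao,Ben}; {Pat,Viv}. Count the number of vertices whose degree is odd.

Degrees: Ned:1, Ben:4, Viv:2, Tao:4, Wes:2, Hal:1, Pat:1, Sam:2, Leo:1, Fay:1, Zed:2, Jae:1
Odd-degree vertices: Ned, Hal, Pat, Leo, Fay, Jae.

6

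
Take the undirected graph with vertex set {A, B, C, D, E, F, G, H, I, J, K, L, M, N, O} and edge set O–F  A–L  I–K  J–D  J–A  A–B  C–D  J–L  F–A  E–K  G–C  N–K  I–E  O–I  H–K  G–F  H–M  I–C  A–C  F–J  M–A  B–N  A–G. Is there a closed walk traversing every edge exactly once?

Degrees: A:7, B:2, C:4, D:2, E:2, F:4, G:3, H:2, I:4, J:4, K:4, L:2, M:2, N:2, O:2
Vertices with odd degree: A, G. An Eulerian circuit requires all degrees even.

No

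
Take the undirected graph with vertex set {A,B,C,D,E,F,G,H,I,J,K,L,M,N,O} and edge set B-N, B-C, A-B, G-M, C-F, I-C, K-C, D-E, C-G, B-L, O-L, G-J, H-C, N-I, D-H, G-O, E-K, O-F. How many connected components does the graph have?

Component: {A, B, C, D, E, F, G, H, I, J, K, L, M, N, O}

1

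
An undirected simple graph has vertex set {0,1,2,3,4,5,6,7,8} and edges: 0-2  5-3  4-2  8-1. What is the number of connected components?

Component: {6}
Component: {7}
Component: {1, 8}
Component: {3, 5}
Component: {0, 2, 4}

5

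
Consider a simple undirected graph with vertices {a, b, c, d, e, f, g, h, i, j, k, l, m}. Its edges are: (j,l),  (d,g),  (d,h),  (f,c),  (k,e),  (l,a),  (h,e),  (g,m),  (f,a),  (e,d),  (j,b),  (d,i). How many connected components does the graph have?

2

Component: {a, b, c, f, j, l}
Component: {d, e, g, h, i, k, m}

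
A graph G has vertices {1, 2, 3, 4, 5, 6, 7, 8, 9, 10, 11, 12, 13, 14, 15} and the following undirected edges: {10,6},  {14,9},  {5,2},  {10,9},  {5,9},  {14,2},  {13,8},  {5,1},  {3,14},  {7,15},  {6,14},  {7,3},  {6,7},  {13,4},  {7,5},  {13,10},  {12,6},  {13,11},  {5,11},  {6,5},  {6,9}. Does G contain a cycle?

Yes

|V| = 15, |E| = 21, number of components = 1.
Since 21 > 15 - 1, a cycle must exist; for instance 5-9-14-3-7-5.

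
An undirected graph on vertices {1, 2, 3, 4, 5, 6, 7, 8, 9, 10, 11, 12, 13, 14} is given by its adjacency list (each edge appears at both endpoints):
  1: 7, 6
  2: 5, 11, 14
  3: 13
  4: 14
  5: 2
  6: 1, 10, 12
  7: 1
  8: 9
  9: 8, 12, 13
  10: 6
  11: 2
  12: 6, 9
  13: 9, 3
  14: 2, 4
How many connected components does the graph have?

Component: {2, 4, 5, 11, 14}
Component: {1, 3, 6, 7, 8, 9, 10, 12, 13}

2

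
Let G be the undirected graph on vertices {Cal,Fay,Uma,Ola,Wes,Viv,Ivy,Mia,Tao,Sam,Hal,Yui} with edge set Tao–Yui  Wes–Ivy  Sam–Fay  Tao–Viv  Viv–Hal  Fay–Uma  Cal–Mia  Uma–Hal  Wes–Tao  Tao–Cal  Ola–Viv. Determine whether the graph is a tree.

The graph has 12 vertices and 11 edges.
It is connected with exactly 11 edges, hence acyclic — it is a tree.

Yes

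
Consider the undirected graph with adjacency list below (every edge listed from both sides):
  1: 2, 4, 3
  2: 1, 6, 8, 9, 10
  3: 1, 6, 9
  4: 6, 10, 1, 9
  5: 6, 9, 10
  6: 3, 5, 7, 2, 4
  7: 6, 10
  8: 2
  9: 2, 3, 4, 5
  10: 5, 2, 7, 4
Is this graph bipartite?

Yes

A valid 2-coloring puts {2, 3, 4, 5, 7} on one side and {1, 6, 8, 9, 10} on the other; every edge crosses between the two sides.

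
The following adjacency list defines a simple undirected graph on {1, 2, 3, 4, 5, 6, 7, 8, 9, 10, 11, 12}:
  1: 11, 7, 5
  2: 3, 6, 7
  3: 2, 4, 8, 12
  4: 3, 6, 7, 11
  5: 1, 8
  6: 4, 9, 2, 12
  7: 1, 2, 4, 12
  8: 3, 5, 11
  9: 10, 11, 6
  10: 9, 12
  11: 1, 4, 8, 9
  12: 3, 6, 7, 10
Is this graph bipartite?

A valid 2-coloring puts {3, 5, 6, 7, 10, 11} on one side and {1, 2, 4, 8, 9, 12} on the other; every edge crosses between the two sides.

Yes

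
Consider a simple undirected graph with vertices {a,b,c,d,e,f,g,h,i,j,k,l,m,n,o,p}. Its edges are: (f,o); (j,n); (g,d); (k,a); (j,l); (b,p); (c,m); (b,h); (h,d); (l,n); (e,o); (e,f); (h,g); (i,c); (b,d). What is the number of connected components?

5

Component: {a, k}
Component: {c, i, m}
Component: {e, f, o}
Component: {j, l, n}
Component: {b, d, g, h, p}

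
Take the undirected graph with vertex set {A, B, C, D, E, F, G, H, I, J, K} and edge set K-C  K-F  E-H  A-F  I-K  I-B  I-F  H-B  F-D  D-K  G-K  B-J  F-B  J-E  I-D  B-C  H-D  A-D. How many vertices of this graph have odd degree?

Degrees: A:2, B:5, C:2, D:5, E:2, F:5, G:1, H:3, I:4, J:2, K:5
Odd-degree vertices: B, D, F, G, H, K.

6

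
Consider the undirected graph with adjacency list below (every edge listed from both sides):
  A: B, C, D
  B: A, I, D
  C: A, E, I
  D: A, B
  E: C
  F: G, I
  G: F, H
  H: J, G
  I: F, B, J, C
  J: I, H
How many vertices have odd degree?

Degrees: A:3, B:3, C:3, D:2, E:1, F:2, G:2, H:2, I:4, J:2
Odd-degree vertices: A, B, C, E.

4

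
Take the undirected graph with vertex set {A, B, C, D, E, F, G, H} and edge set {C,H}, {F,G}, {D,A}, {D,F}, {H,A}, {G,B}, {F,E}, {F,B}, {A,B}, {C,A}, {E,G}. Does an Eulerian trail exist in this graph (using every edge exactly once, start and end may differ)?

Yes

Degrees: A:4, B:3, C:2, D:2, E:2, F:4, G:3, H:2
Odd-degree vertices: B, G (2 total).
The non-isolated vertices are connected and exactly 2 have odd degree, so an Eulerian trail exists (from B to G).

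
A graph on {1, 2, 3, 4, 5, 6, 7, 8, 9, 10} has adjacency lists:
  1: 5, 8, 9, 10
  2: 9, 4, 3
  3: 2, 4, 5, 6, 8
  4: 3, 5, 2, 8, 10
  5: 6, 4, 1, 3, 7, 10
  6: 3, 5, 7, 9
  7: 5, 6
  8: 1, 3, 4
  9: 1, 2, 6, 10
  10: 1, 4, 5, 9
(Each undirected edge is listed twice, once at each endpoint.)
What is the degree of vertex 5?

6

Neighbors of 5: 1, 3, 4, 6, 7, 10.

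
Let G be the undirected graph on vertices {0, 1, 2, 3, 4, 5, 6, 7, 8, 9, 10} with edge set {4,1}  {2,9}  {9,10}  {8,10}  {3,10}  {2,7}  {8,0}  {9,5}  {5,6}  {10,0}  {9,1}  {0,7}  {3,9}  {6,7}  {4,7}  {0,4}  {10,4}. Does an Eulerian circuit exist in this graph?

No

Degrees: 0:4, 1:2, 2:2, 3:2, 4:4, 5:2, 6:2, 7:4, 8:2, 9:5, 10:5
Vertices with odd degree: 9, 10. An Eulerian circuit requires all degrees even.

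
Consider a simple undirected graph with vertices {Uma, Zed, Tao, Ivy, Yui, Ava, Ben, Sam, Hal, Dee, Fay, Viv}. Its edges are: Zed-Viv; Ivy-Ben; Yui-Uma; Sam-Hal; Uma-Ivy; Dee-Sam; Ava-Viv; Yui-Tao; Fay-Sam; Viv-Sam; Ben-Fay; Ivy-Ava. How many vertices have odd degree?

Degrees: Uma:2, Zed:1, Tao:1, Ivy:3, Yui:2, Ava:2, Ben:2, Sam:4, Hal:1, Dee:1, Fay:2, Viv:3
Odd-degree vertices: Zed, Tao, Ivy, Hal, Dee, Viv.

6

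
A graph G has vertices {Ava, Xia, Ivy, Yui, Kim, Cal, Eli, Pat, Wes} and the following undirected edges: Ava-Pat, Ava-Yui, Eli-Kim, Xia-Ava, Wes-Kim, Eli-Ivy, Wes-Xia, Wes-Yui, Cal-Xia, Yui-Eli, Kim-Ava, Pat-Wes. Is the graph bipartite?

Yes

A valid 2-coloring puts {Xia, Ivy, Yui, Kim, Pat} on one side and {Ava, Cal, Eli, Wes} on the other; every edge crosses between the two sides.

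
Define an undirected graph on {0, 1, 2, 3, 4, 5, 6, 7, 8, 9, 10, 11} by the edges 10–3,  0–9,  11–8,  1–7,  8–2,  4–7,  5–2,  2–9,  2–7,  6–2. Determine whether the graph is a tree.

|V| = 12, |E| = 10.
It splits into 2 components, so it cannot be a tree.

No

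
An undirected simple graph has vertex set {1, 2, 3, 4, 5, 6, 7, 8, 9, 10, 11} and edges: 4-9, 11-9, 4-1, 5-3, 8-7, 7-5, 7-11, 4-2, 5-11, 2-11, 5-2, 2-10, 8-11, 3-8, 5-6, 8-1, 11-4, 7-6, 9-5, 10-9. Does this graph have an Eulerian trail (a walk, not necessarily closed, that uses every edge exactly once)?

Yes

Degrees: 1:2, 2:4, 3:2, 4:4, 5:6, 6:2, 7:4, 8:4, 9:4, 10:2, 11:6
Odd-degree vertices: none (0 total).
With 0 odd-degree vertices and all edges in one connected piece, an Eulerian trail exists.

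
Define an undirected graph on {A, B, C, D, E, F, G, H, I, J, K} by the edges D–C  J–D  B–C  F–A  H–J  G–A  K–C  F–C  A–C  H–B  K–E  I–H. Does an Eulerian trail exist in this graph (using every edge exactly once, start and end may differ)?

No

Degrees: A:3, B:2, C:5, D:2, E:1, F:2, G:1, H:3, I:1, J:2, K:2
Odd-degree vertices: A, C, E, G, H, I (6 total).
An Eulerian trail requires 0 or 2 odd-degree vertices; here there are 6.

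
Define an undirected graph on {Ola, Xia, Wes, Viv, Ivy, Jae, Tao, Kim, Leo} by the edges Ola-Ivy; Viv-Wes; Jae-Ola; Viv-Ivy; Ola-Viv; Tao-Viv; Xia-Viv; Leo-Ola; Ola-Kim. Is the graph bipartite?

No

The cycle Ivy-Viv-Ola-Ivy has length 3, which is odd, so the graph is not bipartite.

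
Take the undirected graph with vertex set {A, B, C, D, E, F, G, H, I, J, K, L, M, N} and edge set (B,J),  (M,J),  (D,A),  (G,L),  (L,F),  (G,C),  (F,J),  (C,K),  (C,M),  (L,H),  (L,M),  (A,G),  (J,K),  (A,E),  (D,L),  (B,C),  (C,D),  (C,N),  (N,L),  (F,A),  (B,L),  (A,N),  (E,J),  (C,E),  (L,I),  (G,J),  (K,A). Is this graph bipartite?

Color {B, D, E, F, G, H, I, K, M, N} black and {A, C, J, L} white. No edge joins two same-colored vertices, so the graph is bipartite.

Yes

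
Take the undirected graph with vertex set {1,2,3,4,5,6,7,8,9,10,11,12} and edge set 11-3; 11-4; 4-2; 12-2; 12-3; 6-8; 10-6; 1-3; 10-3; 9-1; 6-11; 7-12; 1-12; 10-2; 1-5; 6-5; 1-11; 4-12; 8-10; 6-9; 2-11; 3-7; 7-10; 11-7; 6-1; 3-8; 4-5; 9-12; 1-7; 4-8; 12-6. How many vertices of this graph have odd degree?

8

Degrees: 1:7, 2:4, 3:6, 4:5, 5:3, 6:7, 7:5, 8:4, 9:3, 10:5, 11:6, 12:7
Odd-degree vertices: 1, 4, 5, 6, 7, 9, 10, 12.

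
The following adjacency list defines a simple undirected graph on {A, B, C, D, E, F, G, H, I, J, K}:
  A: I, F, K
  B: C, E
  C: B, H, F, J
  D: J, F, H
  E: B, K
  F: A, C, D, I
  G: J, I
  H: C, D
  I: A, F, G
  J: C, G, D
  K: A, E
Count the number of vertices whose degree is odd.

4

Degrees: A:3, B:2, C:4, D:3, E:2, F:4, G:2, H:2, I:3, J:3, K:2
Odd-degree vertices: A, D, I, J.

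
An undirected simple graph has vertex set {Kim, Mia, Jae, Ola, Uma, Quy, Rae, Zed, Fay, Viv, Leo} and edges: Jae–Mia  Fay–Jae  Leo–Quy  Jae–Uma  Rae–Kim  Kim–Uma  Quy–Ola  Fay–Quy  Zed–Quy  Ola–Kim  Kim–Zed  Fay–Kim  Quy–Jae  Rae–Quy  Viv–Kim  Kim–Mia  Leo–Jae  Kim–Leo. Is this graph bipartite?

The cycle Quy-Jae-Leo-Quy has length 3, which is odd, so the graph is not bipartite.

No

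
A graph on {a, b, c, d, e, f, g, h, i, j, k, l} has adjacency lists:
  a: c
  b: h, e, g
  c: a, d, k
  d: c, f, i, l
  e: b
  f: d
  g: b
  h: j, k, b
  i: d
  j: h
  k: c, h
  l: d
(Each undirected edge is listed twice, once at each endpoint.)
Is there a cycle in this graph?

The graph has 12 vertices, 11 edges, and 1 connected component.
Since 11 = 12 - 1, the graph is a forest and contains no cycle.

No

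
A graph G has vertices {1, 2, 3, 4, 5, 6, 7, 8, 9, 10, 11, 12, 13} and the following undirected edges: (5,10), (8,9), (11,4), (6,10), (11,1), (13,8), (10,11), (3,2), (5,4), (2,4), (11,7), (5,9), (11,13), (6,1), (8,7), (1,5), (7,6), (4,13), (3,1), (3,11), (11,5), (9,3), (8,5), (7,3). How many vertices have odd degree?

6

Degrees: 1:4, 2:2, 3:5, 4:4, 5:6, 6:3, 7:4, 8:4, 9:3, 10:3, 11:7, 12:0, 13:3
Odd-degree vertices: 3, 6, 9, 10, 11, 13.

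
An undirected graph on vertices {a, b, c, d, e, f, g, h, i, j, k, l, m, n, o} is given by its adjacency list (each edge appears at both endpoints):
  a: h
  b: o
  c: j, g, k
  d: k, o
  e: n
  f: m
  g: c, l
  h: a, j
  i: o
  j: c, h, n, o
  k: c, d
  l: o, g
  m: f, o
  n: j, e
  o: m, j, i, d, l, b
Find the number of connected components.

1

Component: {a, b, c, d, e, f, g, h, i, j, k, l, m, n, o}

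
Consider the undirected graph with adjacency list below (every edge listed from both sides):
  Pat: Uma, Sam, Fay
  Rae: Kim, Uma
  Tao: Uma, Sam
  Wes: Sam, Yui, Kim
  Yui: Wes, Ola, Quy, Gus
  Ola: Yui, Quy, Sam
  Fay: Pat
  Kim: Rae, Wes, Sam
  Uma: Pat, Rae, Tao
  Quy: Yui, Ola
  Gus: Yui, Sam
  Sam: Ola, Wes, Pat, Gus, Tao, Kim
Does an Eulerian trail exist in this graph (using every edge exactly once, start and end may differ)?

Degrees: Pat:3, Rae:2, Tao:2, Wes:3, Yui:4, Ola:3, Fay:1, Kim:3, Uma:3, Quy:2, Gus:2, Sam:6
Odd-degree vertices: Pat, Wes, Ola, Fay, Kim, Uma (6 total).
With 6 odd-degree vertices (more than two), no single trail can use every edge.

No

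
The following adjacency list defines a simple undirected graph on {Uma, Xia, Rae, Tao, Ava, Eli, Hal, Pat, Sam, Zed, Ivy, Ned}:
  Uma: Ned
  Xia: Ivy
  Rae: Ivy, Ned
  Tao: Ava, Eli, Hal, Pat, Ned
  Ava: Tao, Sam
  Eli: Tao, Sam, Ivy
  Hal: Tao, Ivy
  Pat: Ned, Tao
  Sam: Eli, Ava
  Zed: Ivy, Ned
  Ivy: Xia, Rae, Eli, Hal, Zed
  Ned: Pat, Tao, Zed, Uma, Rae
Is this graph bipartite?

Pat-Tao-Ned-Pat is an odd cycle (length 3), and a bipartite graph can contain only even cycles.

No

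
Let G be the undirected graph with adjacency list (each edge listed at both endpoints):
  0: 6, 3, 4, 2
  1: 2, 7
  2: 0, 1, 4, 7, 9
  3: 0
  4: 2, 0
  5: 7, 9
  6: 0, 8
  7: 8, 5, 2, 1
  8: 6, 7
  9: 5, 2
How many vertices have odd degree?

Degrees: 0:4, 1:2, 2:5, 3:1, 4:2, 5:2, 6:2, 7:4, 8:2, 9:2
Odd-degree vertices: 2, 3.

2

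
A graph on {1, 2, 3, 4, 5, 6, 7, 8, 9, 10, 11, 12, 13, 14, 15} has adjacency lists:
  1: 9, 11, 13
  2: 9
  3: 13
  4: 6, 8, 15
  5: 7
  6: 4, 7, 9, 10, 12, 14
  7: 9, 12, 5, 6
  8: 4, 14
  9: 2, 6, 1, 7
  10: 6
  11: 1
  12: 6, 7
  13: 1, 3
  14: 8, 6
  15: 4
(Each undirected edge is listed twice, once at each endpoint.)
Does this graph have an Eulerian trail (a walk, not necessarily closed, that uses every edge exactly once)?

No

Degrees: 1:3, 2:1, 3:1, 4:3, 5:1, 6:6, 7:4, 8:2, 9:4, 10:1, 11:1, 12:2, 13:2, 14:2, 15:1
Odd-degree vertices: 1, 2, 3, 4, 5, 10, 11, 15 (8 total).
An Eulerian trail requires 0 or 2 odd-degree vertices; here there are 8.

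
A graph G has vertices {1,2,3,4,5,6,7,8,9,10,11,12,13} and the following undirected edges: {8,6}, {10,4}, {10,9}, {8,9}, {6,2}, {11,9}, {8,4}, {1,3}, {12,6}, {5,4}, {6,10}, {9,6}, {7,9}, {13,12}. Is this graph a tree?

|V| = 13, |E| = 14.
It is not connected, so it is not a tree.

No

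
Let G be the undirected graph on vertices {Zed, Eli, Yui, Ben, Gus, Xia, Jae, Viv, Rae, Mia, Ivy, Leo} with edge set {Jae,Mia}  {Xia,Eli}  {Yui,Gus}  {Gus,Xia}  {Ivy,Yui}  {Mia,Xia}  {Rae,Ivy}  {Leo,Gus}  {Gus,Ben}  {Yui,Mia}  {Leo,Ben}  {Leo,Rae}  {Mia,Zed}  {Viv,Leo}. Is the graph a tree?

No

The graph has 12 vertices and 14 edges.
Connected but with 14 > 11 edges, so it has a cycle and is not a tree.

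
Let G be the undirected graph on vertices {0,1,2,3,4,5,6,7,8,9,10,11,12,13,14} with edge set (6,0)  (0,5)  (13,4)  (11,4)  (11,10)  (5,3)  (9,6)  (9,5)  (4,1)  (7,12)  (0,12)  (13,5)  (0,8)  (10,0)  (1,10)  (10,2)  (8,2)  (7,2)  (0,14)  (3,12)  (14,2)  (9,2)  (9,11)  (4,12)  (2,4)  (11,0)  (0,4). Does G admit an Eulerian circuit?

Yes

Degrees: 0:8, 1:2, 2:6, 3:2, 4:6, 5:4, 6:2, 7:2, 8:2, 9:4, 10:4, 11:4, 12:4, 13:2, 14:2
All degrees are even and the non-isolated vertices are connected — an Eulerian circuit exists.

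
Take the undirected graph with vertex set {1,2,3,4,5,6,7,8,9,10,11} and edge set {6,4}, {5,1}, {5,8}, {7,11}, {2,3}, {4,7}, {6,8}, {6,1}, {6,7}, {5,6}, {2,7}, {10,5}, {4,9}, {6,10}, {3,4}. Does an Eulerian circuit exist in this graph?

Degrees: 1:2, 2:2, 3:2, 4:4, 5:4, 6:6, 7:4, 8:2, 9:1, 10:2, 11:1
Vertices with odd degree: 9, 11. An Eulerian circuit requires all degrees even.

No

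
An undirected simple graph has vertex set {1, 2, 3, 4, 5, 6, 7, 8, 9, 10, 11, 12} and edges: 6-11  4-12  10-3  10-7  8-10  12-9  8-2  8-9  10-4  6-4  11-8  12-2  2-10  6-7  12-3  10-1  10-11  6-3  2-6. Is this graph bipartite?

The cycle 2-8-10-2 has length 3, which is odd, so the graph is not bipartite.

No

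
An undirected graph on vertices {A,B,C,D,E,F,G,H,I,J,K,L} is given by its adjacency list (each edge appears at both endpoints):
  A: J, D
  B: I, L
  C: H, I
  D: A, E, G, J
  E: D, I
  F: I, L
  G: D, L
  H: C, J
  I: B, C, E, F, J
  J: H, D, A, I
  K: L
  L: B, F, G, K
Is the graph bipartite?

D-A-J-D is an odd cycle (length 3), and a bipartite graph can contain only even cycles.

No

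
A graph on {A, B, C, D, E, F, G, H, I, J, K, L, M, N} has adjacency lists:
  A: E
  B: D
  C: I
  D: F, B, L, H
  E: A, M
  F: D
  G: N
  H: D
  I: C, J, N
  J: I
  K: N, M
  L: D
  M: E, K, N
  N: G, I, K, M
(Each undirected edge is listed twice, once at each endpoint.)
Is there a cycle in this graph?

Yes

The graph has 14 vertices, 13 edges, and 2 connected components.
Since 13 > 14 - 2, a cycle must exist; for instance M-N-K-M.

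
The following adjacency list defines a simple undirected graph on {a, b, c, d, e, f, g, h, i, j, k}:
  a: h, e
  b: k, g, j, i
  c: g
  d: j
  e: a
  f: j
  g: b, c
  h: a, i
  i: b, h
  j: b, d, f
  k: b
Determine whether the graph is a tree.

|V| = 11, |E| = 10.
It is connected with exactly 10 edges, hence acyclic — it is a tree.

Yes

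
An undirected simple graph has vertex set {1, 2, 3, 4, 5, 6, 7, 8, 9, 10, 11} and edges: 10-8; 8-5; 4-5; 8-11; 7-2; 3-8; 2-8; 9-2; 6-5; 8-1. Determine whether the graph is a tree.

The graph has 11 vertices and 10 edges.
It is connected with exactly 10 edges, hence acyclic — it is a tree.

Yes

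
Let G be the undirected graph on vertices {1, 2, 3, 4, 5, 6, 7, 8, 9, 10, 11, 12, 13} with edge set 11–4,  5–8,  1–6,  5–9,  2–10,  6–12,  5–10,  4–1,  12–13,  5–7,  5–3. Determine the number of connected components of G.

Component: {1, 4, 6, 11, 12, 13}
Component: {2, 3, 5, 7, 8, 9, 10}

2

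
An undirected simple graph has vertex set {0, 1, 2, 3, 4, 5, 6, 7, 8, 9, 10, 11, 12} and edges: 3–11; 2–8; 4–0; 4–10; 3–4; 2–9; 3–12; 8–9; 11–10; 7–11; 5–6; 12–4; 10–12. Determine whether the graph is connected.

No

Component: {1}
Component: {5, 6}
Component: {2, 8, 9}
Component: {0, 3, 4, 7, 10, 11, 12}
There are 4 separate components, so the graph is not connected.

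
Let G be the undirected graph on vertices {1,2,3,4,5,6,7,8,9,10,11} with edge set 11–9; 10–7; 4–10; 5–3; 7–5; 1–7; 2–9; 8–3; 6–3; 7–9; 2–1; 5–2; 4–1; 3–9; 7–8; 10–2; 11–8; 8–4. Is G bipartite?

Yes

A valid 2-coloring puts {2, 3, 4, 7, 11} on one side and {1, 5, 6, 8, 9, 10} on the other; every edge crosses between the two sides.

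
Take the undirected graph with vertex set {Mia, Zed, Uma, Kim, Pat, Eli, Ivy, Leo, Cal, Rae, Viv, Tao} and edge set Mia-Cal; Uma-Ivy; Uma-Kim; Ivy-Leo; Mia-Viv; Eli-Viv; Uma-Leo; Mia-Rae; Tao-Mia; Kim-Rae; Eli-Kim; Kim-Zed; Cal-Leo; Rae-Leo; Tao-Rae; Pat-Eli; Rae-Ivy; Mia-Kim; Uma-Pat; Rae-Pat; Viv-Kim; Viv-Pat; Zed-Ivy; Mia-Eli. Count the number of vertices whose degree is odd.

Degrees: Mia:6, Zed:2, Uma:4, Kim:6, Pat:4, Eli:4, Ivy:4, Leo:4, Cal:2, Rae:6, Viv:4, Tao:2
Odd-degree vertices: none.

0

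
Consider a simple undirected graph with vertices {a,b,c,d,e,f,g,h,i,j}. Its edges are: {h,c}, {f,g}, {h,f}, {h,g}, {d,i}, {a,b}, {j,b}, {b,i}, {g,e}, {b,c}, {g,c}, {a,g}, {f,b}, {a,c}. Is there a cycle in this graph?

The graph has 10 vertices, 14 edges, and 1 connected component.
One cycle is a-b-f-g-a.

Yes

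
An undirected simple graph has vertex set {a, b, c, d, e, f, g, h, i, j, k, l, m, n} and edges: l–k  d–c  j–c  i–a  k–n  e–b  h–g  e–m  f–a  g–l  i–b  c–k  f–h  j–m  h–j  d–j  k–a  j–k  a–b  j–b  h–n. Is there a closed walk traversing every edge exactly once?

Degrees: a:4, b:4, c:3, d:2, e:2, f:2, g:2, h:4, i:2, j:6, k:5, l:2, m:2, n:2
c, k have odd degree; an Eulerian circuit needs every degree to be even, so none exists.

No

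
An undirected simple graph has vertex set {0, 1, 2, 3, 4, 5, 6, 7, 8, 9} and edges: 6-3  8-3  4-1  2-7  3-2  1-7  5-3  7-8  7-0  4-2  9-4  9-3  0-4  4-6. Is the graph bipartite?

Yes

A valid 2-coloring puts {3, 4, 7} on one side and {0, 1, 2, 5, 6, 8, 9} on the other; every edge crosses between the two sides.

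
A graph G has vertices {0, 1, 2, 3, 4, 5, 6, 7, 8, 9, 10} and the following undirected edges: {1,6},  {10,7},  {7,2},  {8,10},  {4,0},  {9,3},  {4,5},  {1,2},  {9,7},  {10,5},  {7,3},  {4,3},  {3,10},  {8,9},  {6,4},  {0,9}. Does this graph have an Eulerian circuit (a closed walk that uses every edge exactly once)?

Yes

Degrees: 0:2, 1:2, 2:2, 3:4, 4:4, 5:2, 6:2, 7:4, 8:2, 9:4, 10:4
Every vertex has even degree and the edges form a single connected piece, so an Eulerian circuit exists.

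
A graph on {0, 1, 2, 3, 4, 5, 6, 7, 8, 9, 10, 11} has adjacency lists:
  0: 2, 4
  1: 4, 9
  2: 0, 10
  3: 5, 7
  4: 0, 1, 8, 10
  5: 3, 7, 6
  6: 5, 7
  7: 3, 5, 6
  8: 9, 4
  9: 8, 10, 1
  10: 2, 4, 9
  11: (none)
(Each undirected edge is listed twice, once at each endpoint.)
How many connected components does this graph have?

Component: {11}
Component: {3, 5, 6, 7}
Component: {0, 1, 2, 4, 8, 9, 10}

3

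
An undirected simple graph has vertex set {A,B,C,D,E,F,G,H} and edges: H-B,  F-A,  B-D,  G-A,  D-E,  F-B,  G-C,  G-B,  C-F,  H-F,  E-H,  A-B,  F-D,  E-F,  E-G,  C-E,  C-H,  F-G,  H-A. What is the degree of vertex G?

Neighbors of G: A, B, C, E, F.

5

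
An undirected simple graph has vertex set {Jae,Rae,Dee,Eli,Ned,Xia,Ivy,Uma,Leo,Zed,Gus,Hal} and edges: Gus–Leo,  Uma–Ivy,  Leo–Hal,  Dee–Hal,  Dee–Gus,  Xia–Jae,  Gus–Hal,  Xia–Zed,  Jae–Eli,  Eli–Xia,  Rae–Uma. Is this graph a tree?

|V| = 12, |E| = 11.
It splits into 4 components, so it cannot be a tree.

No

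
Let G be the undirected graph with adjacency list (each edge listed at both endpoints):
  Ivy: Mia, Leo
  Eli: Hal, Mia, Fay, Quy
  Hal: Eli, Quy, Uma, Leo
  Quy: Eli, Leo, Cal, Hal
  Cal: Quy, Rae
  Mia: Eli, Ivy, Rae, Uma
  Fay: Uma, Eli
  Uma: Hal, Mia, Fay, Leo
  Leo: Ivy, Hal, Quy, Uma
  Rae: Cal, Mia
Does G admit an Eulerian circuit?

Yes

Degrees: Ivy:2, Eli:4, Hal:4, Quy:4, Cal:2, Mia:4, Fay:2, Uma:4, Leo:4, Rae:2
All degrees are even and the non-isolated vertices are connected — an Eulerian circuit exists.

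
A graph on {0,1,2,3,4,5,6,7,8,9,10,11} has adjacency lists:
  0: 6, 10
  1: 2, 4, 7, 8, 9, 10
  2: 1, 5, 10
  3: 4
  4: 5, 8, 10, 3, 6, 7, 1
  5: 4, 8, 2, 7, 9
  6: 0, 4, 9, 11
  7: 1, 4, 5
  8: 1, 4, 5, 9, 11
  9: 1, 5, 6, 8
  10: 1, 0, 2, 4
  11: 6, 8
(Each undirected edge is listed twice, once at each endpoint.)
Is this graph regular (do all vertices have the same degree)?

No

Degrees: 0:2, 1:6, 2:3, 3:1, 4:7, 5:5, 6:4, 7:3, 8:5, 9:4, 10:4, 11:2
Degrees are not all equal (e.g. deg(3)=1 but deg(4)=7); not regular.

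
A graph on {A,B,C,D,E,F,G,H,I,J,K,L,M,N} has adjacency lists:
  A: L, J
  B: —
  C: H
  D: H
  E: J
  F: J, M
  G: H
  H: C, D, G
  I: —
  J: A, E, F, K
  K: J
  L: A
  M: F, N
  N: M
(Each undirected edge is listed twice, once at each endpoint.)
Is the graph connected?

Component: {B}
Component: {I}
Component: {C, D, G, H}
Component: {A, E, F, J, K, L, M, N}
No edge joins these 4 groups, so the graph is disconnected.

No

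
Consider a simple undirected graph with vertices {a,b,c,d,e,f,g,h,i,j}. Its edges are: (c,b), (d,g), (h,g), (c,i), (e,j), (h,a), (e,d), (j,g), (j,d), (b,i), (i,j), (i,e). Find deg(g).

3

Neighbors of g: d, h, j.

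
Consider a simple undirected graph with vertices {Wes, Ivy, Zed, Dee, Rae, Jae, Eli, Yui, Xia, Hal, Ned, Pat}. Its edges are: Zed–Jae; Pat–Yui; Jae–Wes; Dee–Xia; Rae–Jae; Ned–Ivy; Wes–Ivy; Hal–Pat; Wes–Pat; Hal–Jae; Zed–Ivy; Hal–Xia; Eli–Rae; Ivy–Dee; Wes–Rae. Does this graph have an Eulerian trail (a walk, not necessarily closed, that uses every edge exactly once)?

Degrees: Wes:4, Ivy:4, Zed:2, Dee:2, Rae:3, Jae:4, Eli:1, Yui:1, Xia:2, Hal:3, Ned:1, Pat:3
Odd-degree vertices: Rae, Eli, Yui, Hal, Ned, Pat (6 total).
With 6 odd-degree vertices (more than two), no single trail can use every edge.

No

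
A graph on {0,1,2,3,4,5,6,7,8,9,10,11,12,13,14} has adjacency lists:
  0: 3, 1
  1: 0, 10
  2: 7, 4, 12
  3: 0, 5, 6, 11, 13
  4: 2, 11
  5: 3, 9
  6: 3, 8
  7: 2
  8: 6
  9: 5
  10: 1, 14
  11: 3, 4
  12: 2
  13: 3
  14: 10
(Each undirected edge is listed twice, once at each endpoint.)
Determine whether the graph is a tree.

|V| = 15, |E| = 14.
Connected and |E| = |V| - 1, which characterizes a tree.

Yes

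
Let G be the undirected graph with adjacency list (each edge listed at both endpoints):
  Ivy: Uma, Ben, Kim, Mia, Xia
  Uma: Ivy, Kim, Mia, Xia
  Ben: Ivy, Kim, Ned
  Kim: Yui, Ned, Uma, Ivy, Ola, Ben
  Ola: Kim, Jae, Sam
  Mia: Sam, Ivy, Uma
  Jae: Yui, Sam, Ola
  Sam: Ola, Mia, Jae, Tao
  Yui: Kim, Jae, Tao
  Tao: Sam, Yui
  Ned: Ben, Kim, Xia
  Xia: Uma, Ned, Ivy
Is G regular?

No

Degrees: Ivy:5, Uma:4, Ben:3, Kim:6, Ola:3, Mia:3, Jae:3, Sam:4, Yui:3, Tao:2, Ned:3, Xia:3
Vertex Tao has degree 2 while Kim has degree 6, so the graph is not regular.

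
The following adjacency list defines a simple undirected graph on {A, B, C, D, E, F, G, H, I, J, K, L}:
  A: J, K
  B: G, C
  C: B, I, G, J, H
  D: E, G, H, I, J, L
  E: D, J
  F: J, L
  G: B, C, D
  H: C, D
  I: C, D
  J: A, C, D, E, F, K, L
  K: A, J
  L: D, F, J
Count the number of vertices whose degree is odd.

Degrees: A:2, B:2, C:5, D:6, E:2, F:2, G:3, H:2, I:2, J:7, K:2, L:3
Odd-degree vertices: C, G, J, L.

4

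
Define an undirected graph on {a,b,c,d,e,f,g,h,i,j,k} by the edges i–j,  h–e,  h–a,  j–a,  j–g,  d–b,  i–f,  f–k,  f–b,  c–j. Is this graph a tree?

The graph has 11 vertices and 10 edges.
Connected and |E| = |V| - 1, which characterizes a tree.

Yes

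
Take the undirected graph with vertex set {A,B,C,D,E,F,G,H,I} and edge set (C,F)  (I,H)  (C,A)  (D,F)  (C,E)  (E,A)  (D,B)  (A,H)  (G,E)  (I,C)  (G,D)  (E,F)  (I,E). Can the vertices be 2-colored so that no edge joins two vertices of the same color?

No

The cycle E-C-I-E has length 3, which is odd, so the graph is not bipartite.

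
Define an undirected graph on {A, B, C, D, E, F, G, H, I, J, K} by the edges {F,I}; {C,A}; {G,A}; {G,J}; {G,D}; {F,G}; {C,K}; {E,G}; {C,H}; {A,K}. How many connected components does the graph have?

Component: {B}
Component: {A, C, D, E, F, G, H, I, J, K}

2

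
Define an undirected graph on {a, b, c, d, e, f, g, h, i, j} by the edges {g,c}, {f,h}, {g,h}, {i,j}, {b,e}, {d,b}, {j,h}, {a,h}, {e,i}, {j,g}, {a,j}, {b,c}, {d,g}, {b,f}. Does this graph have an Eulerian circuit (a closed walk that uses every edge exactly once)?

Degrees: a:2, b:4, c:2, d:2, e:2, f:2, g:4, h:4, i:2, j:4
All degrees are even and the non-isolated vertices are connected — an Eulerian circuit exists.

Yes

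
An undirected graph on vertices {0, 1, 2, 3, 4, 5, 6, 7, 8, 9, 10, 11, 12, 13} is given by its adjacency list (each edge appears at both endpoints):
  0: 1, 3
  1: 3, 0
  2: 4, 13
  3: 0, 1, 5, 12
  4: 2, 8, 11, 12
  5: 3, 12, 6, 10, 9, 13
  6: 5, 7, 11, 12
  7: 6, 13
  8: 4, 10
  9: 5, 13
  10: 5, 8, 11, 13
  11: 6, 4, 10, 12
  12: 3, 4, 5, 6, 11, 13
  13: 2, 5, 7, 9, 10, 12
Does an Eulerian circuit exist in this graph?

Yes

Degrees: 0:2, 1:2, 2:2, 3:4, 4:4, 5:6, 6:4, 7:2, 8:2, 9:2, 10:4, 11:4, 12:6, 13:6
Every vertex has even degree and the edges form a single connected piece, so an Eulerian circuit exists.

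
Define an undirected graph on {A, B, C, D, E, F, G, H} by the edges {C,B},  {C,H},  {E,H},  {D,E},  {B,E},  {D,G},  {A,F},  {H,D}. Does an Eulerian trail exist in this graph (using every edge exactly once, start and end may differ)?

Degrees: A:1, B:2, C:2, D:3, E:3, F:1, G:1, H:3
Odd-degree vertices: A, D, E, F, G, H (6 total).
An Eulerian trail requires 0 or 2 odd-degree vertices; here there are 6.

No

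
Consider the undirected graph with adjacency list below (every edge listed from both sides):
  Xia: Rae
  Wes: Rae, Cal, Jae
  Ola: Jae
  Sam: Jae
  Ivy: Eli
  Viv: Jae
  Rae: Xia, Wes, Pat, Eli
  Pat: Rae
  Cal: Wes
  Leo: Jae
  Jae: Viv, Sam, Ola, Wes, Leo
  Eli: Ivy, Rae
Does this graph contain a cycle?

The graph has 12 vertices, 11 edges, and 1 connected component.
A forest on 12 vertices with 1 component has exactly 11 edges, which matches — so no cycle.

No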